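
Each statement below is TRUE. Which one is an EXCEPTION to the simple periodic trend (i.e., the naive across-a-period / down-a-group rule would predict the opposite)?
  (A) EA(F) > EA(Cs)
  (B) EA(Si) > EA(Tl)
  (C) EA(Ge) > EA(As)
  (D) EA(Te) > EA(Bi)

The general trend: electron affinity increases across a period and decreases down a group.
(A) F (period 2, group 17) vs Cs (period 6, group 1): the stated order agrees with the simple trend.
(B) Si (period 3, group 14) vs Tl (period 6, group 13): the stated order agrees with the simple trend.
(C) Ge (period 4, group 14) vs As (period 4, group 15): the stated order contradicts the simple trend.
(D) Te (period 5, group 16) vs Bi (period 6, group 15): the stated order agrees with the simple trend.
The exception is (C): adding an electron to As's half-filled 4p³ is unfavourable, so Ge (4p²) has the more exothermic EA.

(C)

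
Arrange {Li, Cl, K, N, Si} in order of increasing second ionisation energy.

Si < Cl < N < K < Li

The second ionization energy removes an electron from the +1 ion. For each element: Li⁺ is the bare [He] core; Cl⁺ still has 6 valence electrons; K⁺ is the bare [Ar] core; N⁺ still has 4 valence electrons; Si⁺ still has 3 valence electrons.
Breaking into a closed-shell core is much more expensive than removing a leftover valence electron — K and Li have the largest IE_2 here.
Valence configurations: Cl⁺ [Ne]3s²3p⁴, N⁺ [He]2s²2p², Si⁺ [Ne]3s²3p¹.
Approximate IE_2 values (kJ/mol): Li 7298, Cl 2298, K 3052, N 2856, Si 1577.
Hence IE_2: Si < Cl < N < K < Li.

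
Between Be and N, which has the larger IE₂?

N

The second ionization energy removes an electron from the +1 ion. For each element: Be⁺ still has 1 valence electron; N⁺ still has 4 valence electrons.
All are still removing valence electrons, so compare the +1 ions as you would atoms: IE_2 generally rises across a period (higher Z_eff) and falls down a group (larger shell), subject to the usual subshell exceptions.
Valence configurations: Be⁺ [He]2s¹, N⁺ [He]2s²2p².
Approximate IE_2 values (kJ/mol): Be 1757, N 2856.
Hence IE_2: Be < N.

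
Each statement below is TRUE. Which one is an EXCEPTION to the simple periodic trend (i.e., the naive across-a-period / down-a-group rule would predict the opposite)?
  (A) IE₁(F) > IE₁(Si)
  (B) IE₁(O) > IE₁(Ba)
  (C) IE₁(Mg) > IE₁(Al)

The general trend: first ionization energy increases across a period and decreases down a group.
(A) F (period 2, group 17) vs Si (period 3, group 14): the stated order agrees with the simple trend.
(B) O (period 2, group 16) vs Ba (period 6, group 2): the stated order agrees with the simple trend.
(C) Mg (period 3, group 2) vs Al (period 3, group 13): the stated order contradicts the simple trend.
The exception is (C): Al's single 3p electron is easier to remove than one from Mg's filled 3s².

(C)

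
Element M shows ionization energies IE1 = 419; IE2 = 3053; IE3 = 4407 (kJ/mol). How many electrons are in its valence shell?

1

Look for the largest jump between consecutive ionization energies: IE2/IE1 ≈ 7.3, far larger than any earlier ratio.
That jump marks the point where a core electron is being removed. So the atom has 1 valence electron.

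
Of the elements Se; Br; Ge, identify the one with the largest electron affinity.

Br

Adding an electron releases more energy for atoms nearer the top right (short of the noble gases).
All lie in period 4, so electron affinity increases left to right.
The largest electron affinity among these belongs to Br.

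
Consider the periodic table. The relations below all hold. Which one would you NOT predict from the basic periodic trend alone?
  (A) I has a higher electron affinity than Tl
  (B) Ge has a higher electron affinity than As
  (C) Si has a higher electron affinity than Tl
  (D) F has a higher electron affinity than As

(B)

The general trend: electron affinity increases across a period and decreases down a group.
(A) I (period 5, group 17) vs Tl (period 6, group 13): the stated order agrees with the simple trend.
(B) Ge (period 4, group 14) vs As (period 4, group 15): the stated order contradicts the simple trend.
(C) Si (period 3, group 14) vs Tl (period 6, group 13): the stated order agrees with the simple trend.
(D) F (period 2, group 17) vs As (period 4, group 15): the stated order agrees with the simple trend.
The exception is (B): adding an electron to As's half-filled 4p³ is unfavourable, so Ge (4p²) has the more exothermic EA.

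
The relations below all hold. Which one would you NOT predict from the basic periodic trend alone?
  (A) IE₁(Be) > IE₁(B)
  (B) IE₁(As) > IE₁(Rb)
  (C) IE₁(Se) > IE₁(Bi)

The general trend: IE₁ increases across a period and decreases down a group.
(A) Be (period 2, group 2) vs B (period 2, group 13): the stated order contradicts the simple trend.
(B) As (period 4, group 15) vs Rb (period 5, group 1): the stated order agrees with the simple trend.
(C) Se (period 4, group 16) vs Bi (period 6, group 15): the stated order agrees with the simple trend.
The exception is (A): removing B's lone 2p electron is easier than breaking Be's filled 2s².

(A)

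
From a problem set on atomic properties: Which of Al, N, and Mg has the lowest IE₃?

Al

Consider each +2 ion: Al²⁺ still has 1 valence electron; N²⁺ still has 3 valence electrons; Mg²⁺ is the bare [Ne] core.
Breaking into a closed-shell core is much more expensive than removing a leftover valence electron — Mg has the largest IE_3 here.
Valence configurations: Al²⁺ [Ne]3s¹, N²⁺ [He]2s²2p¹.
Approximate IE_3 values (kJ/mol): Al 2745, N 4578, Mg 7733.
Putting it together, IE_3: Al < N < Mg.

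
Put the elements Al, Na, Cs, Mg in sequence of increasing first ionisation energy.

Cs < Na < Al < Mg

Na is in period 3, group 1; Mg is in period 3, group 2; Al is in period 3, group 13; Cs is in period 6, group 1.
Removing the outermost electron gets harder across a period and easier down a group.
Here both period and group differ, so the two effects have to be weighed against each other.
Na > Cs: Na sits above Cs in group 1, so the down-group effect alone puts Na higher.
Al > Na: Al lies to the right of Na in period 3, so the across-period effect alone puts Al higher.
Mg > Al: this pair runs against the simple trend — see the exception note.
Note the exception: Mg has a higher first ionization energy than Al, contrary to the simple trend — Al's single 3p electron is easier to remove than one from Mg's filled 3s².
Tabulated first ionization energy (kJ/mol): Na 496, Mg 738, Al 578, Cs 376.
So from lowest to highest: Cs < Na < Al < Mg.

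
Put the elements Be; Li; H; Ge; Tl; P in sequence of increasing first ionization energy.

Li < Tl < Ge < Be < P < H

First ionization energy rises across a period (greater Z_eff holds electrons more tightly) and falls down a group (valence electrons are farther from the nucleus).
Here both period and group differ, so the two effects have to be weighed against each other.
Tl > Li: the two effects oppose for this pair; the across-period effect wins (589 vs 520 kJ/mol).
Ge > Tl: relative to Tl, both the across-period and down-group shifts push Ge's first ionization energy up.
Be > Ge: period and group pull opposite ways; the down-group shift dominates (900 vs 762 kJ/mol).
P > Be: the two effects oppose for this pair; the across-period effect wins (1012 vs 900 kJ/mol).
H > P: the two effects oppose for this pair; the down-group effect wins (1312 vs 1012 kJ/mol).
Tabulated first ionization energy (kJ/mol): H 1312, Li 520, Be 900, P 1012, Ge 762, Tl 589.
So from lowest to highest: Li < Tl < Ge < Be < P < H.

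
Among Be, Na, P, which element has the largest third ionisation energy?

Be

IE_3 is the cost of taking one more electron from the +2 cation: Be²⁺ is the bare [He] core; Na²⁺ is already 1 electron into the core; P²⁺ still has 3 valence electrons.
Core electrons are held far more tightly than valence electrons, so Na and Be top the IE_3 order.
The numbers (kJ/mol): Be 14849, Na 6910, P 2914.
Overall IE_3 order: P < Na < Be.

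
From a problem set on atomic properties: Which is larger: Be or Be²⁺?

Be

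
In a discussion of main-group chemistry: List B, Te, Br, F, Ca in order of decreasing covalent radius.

Radius decreases left→right (rising Z_eff, same n) and increases top→bottom (higher n).
Here both period and group differ, so the two effects have to be weighed against each other.
B > F: both are in period 2; the period trend gives B the larger value.
Br > B: period and group pull opposite ways; the down-group shift dominates (114 vs 85 pm).
Te > Br: both effects reinforce here, so Te is clearly the larger of the two.
Ca > Te: period and group pull opposite ways; the across-period shift dominates (171 vs 136 pm).
Tabulated atomic radius (pm): B 85, F 64, Ca 171, Br 114, Te 136.
So from largest to smallest: Ca > Te > Br > B > F.

Ca, Te, Br, B, F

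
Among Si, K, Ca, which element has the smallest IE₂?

Ca

After 1 electron has been removed, what remains? Si⁺ still has 3 valence electrons; K⁺ is the bare [Ar] core; Ca⁺ still has 1 valence electron.
Breaking into a closed-shell core is much more expensive than removing a leftover valence electron — K has the largest IE_2 here.
Valence configurations: Si⁺ [Ne]3s²3p¹, Ca⁺ [Ar]4s¹.
The numbers (kJ/mol): Si 1577, K 3052, Ca 1145.
So the second ionization energies run Ca < Si < K.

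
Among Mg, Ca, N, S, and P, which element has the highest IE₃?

Consider each +2 ion: Mg²⁺ is the bare [Ne] core; Ca²⁺ is the bare [Ar] core; N²⁺ still has 3 valence electrons; S²⁺ still has 4 valence electrons; P²⁺ still has 3 valence electrons.
Core electrons are held far more tightly than valence electrons, so Ca and Mg top the IE_3 order.
Valence configurations: N²⁺ [He]2s²2p¹, S²⁺ [Ne]3s²3p², P²⁺ [Ne]3s²3p¹.
Tabulated IE_3 (kJ/mol): Mg 7733, Ca 4912, N 4578, S 3357, P 2914.
So the third ionization energies run P < S < N < Ca < Mg.

Mg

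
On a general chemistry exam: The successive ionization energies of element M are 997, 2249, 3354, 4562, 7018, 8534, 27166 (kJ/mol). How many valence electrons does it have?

Look for the largest jump between consecutive ionization energies: IE7/IE6 ≈ 3.2, far larger than any earlier ratio.
That jump marks the point where a core electron is being removed. So the atom has 6 valence electrons.

6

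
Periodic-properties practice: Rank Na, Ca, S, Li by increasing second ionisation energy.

IE_2 is the cost of taking one more electron from the +1 cation: Na⁺ is the bare [Ne] core; Ca⁺ still has 1 valence electron; S⁺ still has 5 valence electrons; Li⁺ is the bare [He] core.
Core electrons are held far more tightly than valence electrons, so Na and Li top the IE_2 order.
Valence configurations: Ca⁺ [Ar]4s¹, S⁺ [Ne]3s²3p³.
Tabulated IE_2 (kJ/mol): Na 4562, Ca 1145, S 2252, Li 7298.
So the second ionization energies run Ca < S < Na < Li.

Ca, S, Na, Li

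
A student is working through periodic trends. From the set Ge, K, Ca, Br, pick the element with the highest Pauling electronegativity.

Br

K is in period 4, group 1; Ca is in period 4, group 2; Ge is in period 4, group 14; Br is in period 4, group 17.
Electronegativity increases across a period and decreases down a group, tracking effective nuclear charge and atomic size.
All lie in period 4, so electronegativity increases left to right.
The highest Pauling electronegativity among these belongs to Br.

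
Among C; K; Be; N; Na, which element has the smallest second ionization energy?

Be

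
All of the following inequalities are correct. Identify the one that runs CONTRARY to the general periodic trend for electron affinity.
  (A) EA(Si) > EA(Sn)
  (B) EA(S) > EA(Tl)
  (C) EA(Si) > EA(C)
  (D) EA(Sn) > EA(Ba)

(C)

The general trend: electron affinity increases across a period and decreases down a group.
(A) Si (period 3, group 14) vs Sn (period 5, group 14): the stated order agrees with the simple trend.
(B) S (period 3, group 16) vs Tl (period 6, group 13): the stated order agrees with the simple trend.
(C) Si (period 3, group 14) vs C (period 2, group 14): the stated order contradicts the simple trend.
(D) Sn (period 5, group 14) vs Ba (period 6, group 2): the stated order agrees with the simple trend.
The exception is (C): Si's larger, more diffuse 3p orbitals accept an added electron slightly more readily than C's compact 2p.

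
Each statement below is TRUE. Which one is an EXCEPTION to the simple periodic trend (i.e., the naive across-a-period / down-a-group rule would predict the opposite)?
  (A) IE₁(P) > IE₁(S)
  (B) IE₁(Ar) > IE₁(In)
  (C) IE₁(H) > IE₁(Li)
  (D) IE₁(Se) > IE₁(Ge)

The general trend: first ionization energy increases across a period and decreases down a group.
(A) P (period 3, group 15) vs S (period 3, group 16): the stated order contradicts the simple trend.
(B) Ar (period 3, group 18) vs In (period 5, group 13): the stated order agrees with the simple trend.
(C) H (period 1, group 1) vs Li (period 2, group 1): the stated order agrees with the simple trend.
(D) Se (period 4, group 16) vs Ge (period 4, group 14): the stated order agrees with the simple trend.
The exception is (A): S (3p⁴) ionizes more easily than half-filled P (3p³) because the paired 3p electron in S is pushed out by e⁻–e⁻ repulsion.

(A)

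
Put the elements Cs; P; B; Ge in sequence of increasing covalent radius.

B < P < Ge < Cs

B is in period 2, group 13; P is in period 3, group 15; Ge is in period 4, group 14; Cs is in period 6, group 1.
Radius decreases left→right (rising Z_eff, same n) and increases top→bottom (higher n).
Here both period and group differ, so the two effects have to be weighed against each other.
P > B: period and group pull opposite ways; the down-group shift dominates (111 vs 85 pm).
Ge > P: both effects reinforce here, so Ge is clearly the larger of the two.
Cs > Ge: both effects reinforce here, so Cs is clearly the larger of the two.
Approximate values (pm): B 85, P 111, Ge 121, Cs 232.
So from smallest to largest: B < P < Ge < Cs.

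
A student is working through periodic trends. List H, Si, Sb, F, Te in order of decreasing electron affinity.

Electron affinity generally becomes more exothermic across a period toward the halogens and less exothermic down a group.
Neither a single period nor a single group — weigh both effects.
Sb > H: period and group pull opposite ways; the across-period shift dominates (103 vs 73 kJ/mol).
Si > Sb: the two effects oppose for this pair; the down-group effect wins (134 vs 103 kJ/mol).
Te > Si: period and group pull opposite ways; the across-period shift dominates (190 vs 134 kJ/mol).
F > Te: relative to Te, both the across-period and down-group shifts push F's electron affinity up.
Tabulated electron affinity (kJ/mol): H 73, F 328, Si 134, Sb 103, Te 190.
So from highest to lowest: F > Te > Si > Sb > H.

F, Te, Si, Sb, H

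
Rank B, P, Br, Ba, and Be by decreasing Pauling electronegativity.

Atoms toward the upper right of the periodic table pull bonding electrons most strongly.
Here both period and group differ, so the two effects have to be weighed against each other.
Be > Ba: they share group 2; the group trend gives Be the larger value.
B > Be: both are in period 2; the period trend gives B the larger value.
P > B: the two effects oppose for this pair; the across-period effect wins (2.19 vs 2.04).
Br > P: period and group pull opposite ways; the across-period shift dominates (2.96 vs 2.19).
For reference (Pauling): Be 1.57, B 2.04, P 2.19, Br 2.96, Ba 0.89.
So from highest to lowest: Br > P > B > Be > Ba.

Br > P > B > Be > Ba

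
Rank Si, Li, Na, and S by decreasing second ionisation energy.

Li > Na > S > Si

The second ionization energy removes an electron from the +1 ion. For each element: Si⁺ still has 3 valence electrons; Li⁺ is the bare [He] core; Na⁺ is the bare [Ne] core; S⁺ still has 5 valence electrons.
Core electrons are held far more tightly than valence electrons, so Na and Li top the IE_2 order.
Valence configurations: Si⁺ [Ne]3s²3p¹, S⁺ [Ne]3s²3p³.
Tabulated IE_2 (kJ/mol): Si 1577, Li 7298, Na 4562, S 2252.
Putting it together, IE_2: Si < S < Na < Li.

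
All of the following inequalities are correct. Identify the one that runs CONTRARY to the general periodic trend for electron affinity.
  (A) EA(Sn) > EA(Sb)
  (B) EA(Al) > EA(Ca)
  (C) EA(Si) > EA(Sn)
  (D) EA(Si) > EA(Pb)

The general trend: electron affinity increases across a period and decreases down a group.
(A) Sn (period 5, group 14) vs Sb (period 5, group 15): the stated order contradicts the simple trend.
(B) Al (period 3, group 13) vs Ca (period 4, group 2): the stated order agrees with the simple trend.
(C) Si (period 3, group 14) vs Sn (period 5, group 14): the stated order agrees with the simple trend.
(D) Si (period 3, group 14) vs Pb (period 6, group 14): the stated order agrees with the simple trend.
The exception is (A): adding an electron to Sb's half-filled 5p³ is unfavourable, so Sn has the more exothermic EA.

(A)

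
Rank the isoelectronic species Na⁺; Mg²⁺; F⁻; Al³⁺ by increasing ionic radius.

Al³⁺ < Mg²⁺ < Na⁺ < F⁻

All of these have 10 electrons, so size is governed by nuclear charge alone: the more protons, the stronger the pull on the same electron cloud, and the smaller the ion.
Nuclear charges: Al³⁺ (Z=13), Mg²⁺ (Z=12), Na⁺ (Z=11), F⁻ (Z=9).
Smallest to largest: Al³⁺ < Mg²⁺ < Na⁺ < F⁻.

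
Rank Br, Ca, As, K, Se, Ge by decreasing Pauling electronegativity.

K is in period 4, group 1; Ca is in period 4, group 2; Ge is in period 4, group 14; As is in period 4, group 15; Se is in period 4, group 16; Br is in period 4, group 17.
Atoms toward the upper right of the periodic table pull bonding electrons most strongly.
All lie in period 4, so electronegativity increases left to right.
So from highest to lowest: Br > Se > As > Ge > Ca > K.

Br, Se, As, Ge, Ca, K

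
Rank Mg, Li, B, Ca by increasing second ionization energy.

The second ionization energy removes an electron from the +1 ion. For each element: Mg⁺ still has 1 valence electron; Li⁺ is the bare [He] core; B⁺ still has 2 valence electrons; Ca⁺ still has 1 valence electron.
Core electrons are held far more tightly than valence electrons, so Li tops the IE_2 order.
Valence configurations: Mg⁺ [Ne]3s¹, B⁺ [He]2s², Ca⁺ [Ar]4s¹.
Approximate IE_2 values (kJ/mol): Mg 1451, Li 7298, B 2427, Ca 1145.
So the second ionization energies run Ca < Mg < B < Li.

Ca < Mg < B < Li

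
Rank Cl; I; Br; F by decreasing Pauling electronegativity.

F > Cl > Br > I

F is in period 2, group 17; Cl is in period 3, group 17; Br is in period 4, group 17; I is in period 5, group 17.
EN rises left→right (higher Z_eff, smaller atoms) and falls top→bottom (larger, more shielded atoms).
All are in group 17, so electronegativity increases up the group.
So from highest to lowest: F > Cl > Br > I.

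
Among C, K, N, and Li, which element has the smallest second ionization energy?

Consider each +1 ion: C⁺ still has 3 valence electrons; K⁺ is the bare [Ar] core; N⁺ still has 4 valence electrons; Li⁺ is the bare [He] core.
Core electrons are held far more tightly than valence electrons, so K and Li top the IE_2 order.
Valence configurations: C⁺ [He]2s²2p¹, N⁺ [He]2s²2p².
Approximate IE_2 values (kJ/mol): C 2353, K 3052, N 2856, Li 7298.
Hence IE_2: C < N < K < Li.

C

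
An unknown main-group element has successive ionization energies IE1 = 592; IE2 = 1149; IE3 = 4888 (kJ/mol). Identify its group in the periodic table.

Group 2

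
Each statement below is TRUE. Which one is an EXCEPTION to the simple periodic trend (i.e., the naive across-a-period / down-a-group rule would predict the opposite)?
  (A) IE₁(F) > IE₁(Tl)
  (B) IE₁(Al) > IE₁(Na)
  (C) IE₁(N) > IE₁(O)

(C)

The general trend: first ionization energy increases across a period and decreases down a group.
(A) F (period 2, group 17) vs Tl (period 6, group 13): the stated order agrees with the simple trend.
(B) Al (period 3, group 13) vs Na (period 3, group 1): the stated order agrees with the simple trend.
(C) N (period 2, group 15) vs O (period 2, group 16): the stated order contradicts the simple trend.
The exception is (C): pairing an electron in O's 2p⁴ costs repulsion energy, so O ionizes more easily than half-filled N (2p³).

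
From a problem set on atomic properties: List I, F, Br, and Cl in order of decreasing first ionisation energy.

F > Cl > Br > I

F is in period 2, group 17; Cl is in period 3, group 17; Br is in period 4, group 17; I is in period 5, group 17.
First ionization energy rises across a period (greater Z_eff holds electrons more tightly) and falls down a group (valence electrons are farther from the nucleus).
All are in group 17, so first ionization energy increases up the group.
So from highest to lowest: F > Cl > Br > I.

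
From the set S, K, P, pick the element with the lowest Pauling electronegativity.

K

P is in period 3, group 15; S is in period 3, group 16; K is in period 4, group 1.
Smaller atoms with higher effective nuclear charge are more electronegative.
Here both period and group differ, so the two effects have to be weighed against each other.
P > K: relative to K, both the across-period and down-group shifts push P's electronegativity up.
S > P: both are in period 3; the period trend gives S the larger value.
Approximate values (Pauling): P 2.19, S 2.58, K 0.82.
The lowest Pauling electronegativity among these belongs to K.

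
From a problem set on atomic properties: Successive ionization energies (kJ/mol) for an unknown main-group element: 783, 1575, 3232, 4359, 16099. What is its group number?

Group 14

Look for the largest jump between consecutive ionization energies: IE5/IE4 ≈ 3.7, far larger than any earlier ratio.
That jump marks the point where a core electron is being removed. So the atom has 4 valence electrons.
A main-group element with 4 valence electrons is in group 14.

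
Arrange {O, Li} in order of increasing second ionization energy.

IE_2 is the cost of taking one more electron from the +1 cation: O⁺ still has 5 valence electrons; Li⁺ is the bare [He] core.
Breaking into a closed-shell core is much more expensive than removing a leftover valence electron — Li has the largest IE_2 here.
Approximate IE_2 values (kJ/mol): O 3388, Li 7298.
So the second ionization energies run O < Li.

O < Li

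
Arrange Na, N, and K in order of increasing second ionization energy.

Consider each +1 ion: Na⁺ is the bare [Ne] core; N⁺ still has 4 valence electrons; K⁺ is the bare [Ar] core.
Breaking into a closed-shell core is much more expensive than removing a leftover valence electron — K and Na have the largest IE_2 here.
Tabulated IE_2 (kJ/mol): Na 4562, N 2856, K 3052.
So the second ionization energies run N < K < Na.

N < K < Na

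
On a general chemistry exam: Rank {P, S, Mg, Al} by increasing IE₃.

Al < P < S < Mg

Consider each +2 ion: P²⁺ still has 3 valence electrons; S²⁺ still has 4 valence electrons; Mg²⁺ is the bare [Ne] core; Al²⁺ still has 1 valence electron.
Breaking into a closed-shell core is much more expensive than removing a leftover valence electron — Mg has the largest IE_3 here.
Valence configurations: P²⁺ [Ne]3s²3p¹, S²⁺ [Ne]3s²3p², Al²⁺ [Ne]3s¹.
Tabulated IE_3 (kJ/mol): P 2914, S 3357, Mg 7733, Al 2745.
Overall IE_3 order: Al < P < S < Mg.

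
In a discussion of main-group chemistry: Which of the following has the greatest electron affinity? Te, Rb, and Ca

Te

Ca is in period 4, group 2; Rb is in period 5, group 1; Te is in period 5, group 16.
Electron affinity generally becomes more exothermic across a period toward the halogens and less exothermic down a group.
Neither a single period nor a single group — weigh both effects.
Rb > Ca: this pair runs against the simple trend — see the exception note.
Te > Rb: both are in period 5; the period trend gives Te the larger value.
Note the exception: Rb has a higher electron affinity than Ca, contrary to the simple trend — adding an electron to Ca (ns²) has to open a new, higher-energy np subshell, which is unfavourable.
For reference (kJ/mol): Ca 2, Rb 47, Te 190.
The greatest electron affinity among these belongs to Te.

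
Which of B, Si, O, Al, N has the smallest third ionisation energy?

After 2 electrons have been removed, what remains? B²⁺ still has 1 valence electron; Si²⁺ still has 2 valence electrons; O²⁺ still has 4 valence electrons; Al²⁺ still has 1 valence electron; N²⁺ still has 3 valence electrons.
All are still removing valence electrons, so compare the +2 ions as you would atoms: IE_3 generally rises across a period (higher Z_eff) and falls down a group (larger shell), subject to the usual subshell exceptions.
Valence configurations: B²⁺ [He]2s¹, Si²⁺ [Ne]3s², O²⁺ [He]2s²2p², Al²⁺ [Ne]3s¹, N²⁺ [He]2s²2p¹.
Tabulated IE_3 (kJ/mol): B 3660, Si 3232, O 5300, Al 2745, N 4578.
Hence IE_3: Al < Si < B < N < O.

Al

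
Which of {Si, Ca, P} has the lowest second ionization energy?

Consider each +1 ion: Si⁺ still has 3 valence electrons; Ca⁺ still has 1 valence electron; P⁺ still has 4 valence electrons.
All are still removing valence electrons, so compare the +1 ions as you would atoms: IE_2 generally rises across a period (higher Z_eff) and falls down a group (larger shell), subject to the usual subshell exceptions.
Valence configurations: Si⁺ [Ne]3s²3p¹, Ca⁺ [Ar]4s¹, P⁺ [Ne]3s²3p².
Approximate IE_2 values (kJ/mol): Si 1577, Ca 1145, P 1907.
Hence IE_2: Ca < Si < P.

Ca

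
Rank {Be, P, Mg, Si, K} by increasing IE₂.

Mg < Si < Be < P < K

Consider each +1 ion: Be⁺ still has 1 valence electron; P⁺ still has 4 valence electrons; Mg⁺ still has 1 valence electron; Si⁺ still has 3 valence electrons; K⁺ is the bare [Ar] core.
Pulling an electron out of a noble-gas core costs far more than removing a remaining valence electron, so K sits at the high end of IE_2.
Valence configurations: Be⁺ [He]2s¹, P⁺ [Ne]3s²3p², Mg⁺ [Ne]3s¹, Si⁺ [Ne]3s²3p¹.
Approximate IE_2 values (kJ/mol): Be 1757, P 1907, Mg 1451, Si 1577, K 3052.
Hence IE_2: Mg < Si < Be < P < K.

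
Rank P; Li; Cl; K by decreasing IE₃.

Li > K > Cl > P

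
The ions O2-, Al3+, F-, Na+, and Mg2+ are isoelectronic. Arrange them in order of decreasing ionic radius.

O2- > F- > Na+ > Mg2+ > Al3+

All of these have 10 electrons, so size is governed by nuclear charge alone: the more protons, the stronger the pull on the same electron cloud, and the smaller the ion.
Nuclear charges: Al3+ (Z=13), Mg2+ (Z=12), Na+ (Z=11), F- (Z=9), O2- (Z=8).
Largest to smallest: O2- > F- > Na+ > Mg2+ > Al3+.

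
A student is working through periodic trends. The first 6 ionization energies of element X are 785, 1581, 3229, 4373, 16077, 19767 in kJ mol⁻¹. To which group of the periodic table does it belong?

Group 14

Look for the largest jump between consecutive ionization energies: IE5/IE4 ≈ 3.7, far larger than any earlier ratio.
That jump marks the point where a core electron is being removed. So the atom has 4 valence electrons.
A main-group element with 4 valence electrons is in group 14.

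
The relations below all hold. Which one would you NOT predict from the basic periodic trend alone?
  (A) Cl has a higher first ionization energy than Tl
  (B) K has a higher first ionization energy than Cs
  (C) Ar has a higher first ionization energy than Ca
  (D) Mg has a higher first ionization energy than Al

(D)

The general trend: first ionization energy increases across a period and decreases down a group.
(A) Cl (period 3, group 17) vs Tl (period 6, group 13): the stated order agrees with the simple trend.
(B) K (period 4, group 1) vs Cs (period 6, group 1): the stated order agrees with the simple trend.
(C) Ar (period 3, group 18) vs Ca (period 4, group 2): the stated order agrees with the simple trend.
(D) Mg (period 3, group 2) vs Al (period 3, group 13): the stated order contradicts the simple trend.
The exception is (D): Al's single 3p electron is easier to remove than one from Mg's filled 3s².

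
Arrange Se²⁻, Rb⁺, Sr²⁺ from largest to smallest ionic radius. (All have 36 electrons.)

Se²⁻, Rb⁺, Sr²⁺

All of these have 36 electrons, so size is governed by nuclear charge alone: the more protons, the stronger the pull on the same electron cloud, and the smaller the ion.
Nuclear charges: Sr²⁺ (Z=38), Rb⁺ (Z=37), Se²⁻ (Z=34).
Largest to smallest: Se²⁻ > Rb⁺ > Sr²⁺.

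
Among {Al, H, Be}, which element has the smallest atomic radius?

H is in period 1, group 1; Be is in period 2, group 2; Al is in period 3, group 13.
Moving right in a period, electrons are added to the same shell under a stronger nuclear pull, so atoms get smaller; moving down, a new shell is opened and atoms get larger.
A diagonal step moves right (one effect) and down (the opposite effect) at once.
Be > H: the two effects oppose for this pair; the down-group effect wins (102 vs 32 pm).
Al > Be: the two effects oppose for this pair; the down-group effect wins (126 vs 102 pm).
Approximate values (pm): H 32, Be 102, Al 126.
The smallest atomic radius among these belongs to H.

H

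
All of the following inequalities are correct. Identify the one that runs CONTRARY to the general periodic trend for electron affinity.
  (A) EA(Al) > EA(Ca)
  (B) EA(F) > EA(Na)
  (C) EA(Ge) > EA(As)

The general trend: electron affinity increases across a period and decreases down a group.
(A) Al (period 3, group 13) vs Ca (period 4, group 2): the stated order agrees with the simple trend.
(B) F (period 2, group 17) vs Na (period 3, group 1): the stated order agrees with the simple trend.
(C) Ge (period 4, group 14) vs As (period 4, group 15): the stated order contradicts the simple trend.
The exception is (C): adding an electron to As's half-filled 4p³ is unfavourable, so Ge (4p²) has the more exothermic EA.

(C)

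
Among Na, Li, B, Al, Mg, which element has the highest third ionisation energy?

After 2 electrons have been removed, what remains? Na²⁺ is already 1 electron into the core; Li²⁺ is already 1 electron into the core; B²⁺ still has 1 valence electron; Al²⁺ still has 1 valence electron; Mg²⁺ is the bare [Ne] core.
Pulling an electron out of a noble-gas core costs far more than removing a remaining valence electron, so Na, Mg and Li sit at the high end of IE_3.
Valence configurations: B²⁺ [He]2s¹, Al²⁺ [Ne]3s¹.
Tabulated IE_3 (kJ/mol): Na 6910, Li 11815, B 3660, Al 2745, Mg 7733.
So the third ionization energies run Al < B < Na < Mg < Li.

Li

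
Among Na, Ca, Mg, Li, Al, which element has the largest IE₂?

After 1 electron has been removed, what remains? Na⁺ is the bare [Ne] core; Ca⁺ still has 1 valence electron; Mg⁺ still has 1 valence electron; Li⁺ is the bare [He] core; Al⁺ still has 2 valence electrons.
Breaking into a closed-shell core is much more expensive than removing a leftover valence electron — Na and Li have the largest IE_2 here.
Valence configurations: Ca⁺ [Ar]4s¹, Mg⁺ [Ne]3s¹, Al⁺ [Ne]3s².
The numbers (kJ/mol): Na 4562, Ca 1145, Mg 1451, Li 7298, Al 1817.
So the second ionization energies run Ca < Mg < Al < Na < Li.

Li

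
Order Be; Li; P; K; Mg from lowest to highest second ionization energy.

Mg < Be < P < K < Li

IE_2 is the cost of taking one more electron from the +1 cation: Be⁺ still has 1 valence electron; Li⁺ is the bare [He] core; P⁺ still has 4 valence electrons; K⁺ is the bare [Ar] core; Mg⁺ still has 1 valence electron.
Pulling an electron out of a noble-gas core costs far more than removing a remaining valence electron, so K and Li sit at the high end of IE_2.
Valence configurations: Be⁺ [He]2s¹, P⁺ [Ne]3s²3p², Mg⁺ [Ne]3s¹.
The numbers (kJ/mol): Be 1757, Li 7298, P 1907, K 3052, Mg 1451.
Overall IE_2 order: Mg < Be < P < K < Li.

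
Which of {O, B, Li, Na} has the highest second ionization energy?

IE_2 is the cost of taking one more electron from the +1 cation: O⁺ still has 5 valence electrons; B⁺ still has 2 valence electrons; Li⁺ is the bare [He] core; Na⁺ is the bare [Ne] core.
Breaking into a closed-shell core is much more expensive than removing a leftover valence electron — Na and Li have the largest IE_2 here.
Valence configurations: O⁺ [He]2s²2p³, B⁺ [He]2s².
Tabulated IE_2 (kJ/mol): O 3388, B 2427, Li 7298, Na 4562.
Putting it together, IE_2: B < O < Na < Li.

Li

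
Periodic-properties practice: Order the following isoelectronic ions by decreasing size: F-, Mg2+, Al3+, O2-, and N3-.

All of these have 10 electrons, so size is governed by nuclear charge alone: the more protons, the stronger the pull on the same electron cloud, and the smaller the ion.
Nuclear charges: Al3+ (Z=13), Mg2+ (Z=12), F- (Z=9), O2- (Z=8), N3- (Z=7).
Largest to smallest: N3- > O2- > F- > Mg2+ > Al3+.

N3- > O2- > F- > Mg2+ > Al3+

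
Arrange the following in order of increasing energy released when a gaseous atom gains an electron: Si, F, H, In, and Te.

H is in period 1, group 1; F is in period 2, group 17; Si is in period 3, group 14; In is in period 5, group 13; Te is in period 5, group 16.
Electron affinity generally becomes more exothermic across a period toward the halogens and less exothermic down a group.
These span different periods and groups, so the two trends combine.
H > In: period and group pull opposite ways; the down-group shift dominates (73 vs 29 kJ/mol).
Si > H: period and group pull opposite ways; the across-period shift dominates (134 vs 73 kJ/mol).
Te > Si: the two effects oppose for this pair; the across-period effect wins (190 vs 134 kJ/mol).
F > Te: relative to Te, both the across-period and down-group shifts push F's electron affinity up.
For reference (kJ/mol): H 73, F 328, Si 134, In 29, Te 190.
So from lowest to highest: In < H < Si < Te < F.

In, H, Si, Te, F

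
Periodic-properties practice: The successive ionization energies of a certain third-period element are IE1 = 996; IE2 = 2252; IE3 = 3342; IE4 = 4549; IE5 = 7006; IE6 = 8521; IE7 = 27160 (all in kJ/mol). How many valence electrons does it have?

6

Look for the largest jump between consecutive ionization energies: IE7/IE6 ≈ 3.2, far larger than any earlier ratio.
That jump marks the point where a core electron is being removed. So the atom has 6 valence electrons.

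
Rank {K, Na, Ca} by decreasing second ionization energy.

Na, K, Ca

Consider each +1 ion: K⁺ is the bare [Ar] core; Na⁺ is the bare [Ne] core; Ca⁺ still has 1 valence electron.
Core electrons are held far more tightly than valence electrons, so K and Na top the IE_2 order.
Approximate IE_2 values (kJ/mol): K 3052, Na 4562, Ca 1145.
Putting it together, IE_2: Ca < K < Na.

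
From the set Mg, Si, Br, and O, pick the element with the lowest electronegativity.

Mg

O is in period 2, group 16; Mg is in period 3, group 2; Si is in period 3, group 14; Br is in period 4, group 17.
Atoms toward the upper right of the periodic table pull bonding electrons most strongly.
Neither a single period nor a single group — weigh both effects.
Si > Mg: both are in period 3; the period trend gives Si the larger value.
Br > Si: period and group pull opposite ways; the across-period shift dominates (2.96 vs 1.90).
O > Br: period and group pull opposite ways; the down-group shift dominates (3.44 vs 2.96).
Tabulated electronegativity (Pauling): O 3.44, Mg 1.31, Si 1.90, Br 2.96.
The lowest electronegativity among these belongs to Mg.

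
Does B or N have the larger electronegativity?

N

Atoms toward the upper right of the periodic table pull bonding electrons most strongly.
All lie in period 2, so electronegativity increases left to right.
So N has the larger electronegativity (N > B).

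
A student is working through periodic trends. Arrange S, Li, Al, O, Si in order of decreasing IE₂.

Consider each +1 ion: S⁺ still has 5 valence electrons; Li⁺ is the bare [He] core; Al⁺ still has 2 valence electrons; O⁺ still has 5 valence electrons; Si⁺ still has 3 valence electrons.
Pulling an electron out of a noble-gas core costs far more than removing a remaining valence electron, so Li sits at the high end of IE_2.
Valence configurations: S⁺ [Ne]3s²3p³, Al⁺ [Ne]3s², O⁺ [He]2s²2p³, Si⁺ [Ne]3s²3p¹.
Si⁺ loses a lone 3p electron whereas Al⁺ must break into a filled 3s² pair, so IE_2(Al) > IE_2(Si) even though Si has the higher nuclear charge.
Approximate IE_2 values (kJ/mol): S 2252, Li 7298, Al 1817, O 3388, Si 1577.
Putting it together, IE_2: Si < Al < S < O < Li.

Li > O > S > Al > Si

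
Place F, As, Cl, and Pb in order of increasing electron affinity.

Pb, As, F, Cl

F is in period 2, group 17; Cl is in period 3, group 17; As is in period 4, group 15; Pb is in period 6, group 14.
Electron affinity generally becomes more exothermic across a period toward the halogens and less exothermic down a group.
Neither a single period nor a single group — weigh both effects.
As > Pb: relative to Pb, both the across-period and down-group shifts push As's electron affinity up.
F > As: both effects reinforce here, so F is clearly the higher of the two.
Cl > F: this pair runs against the simple trend — see the exception note.
Note the exception: Cl has a higher electron affinity than F, contrary to the simple trend — F's small 2p subshell makes the incoming electron feel strong e⁻–e⁻ repulsion, so Cl actually releases more energy on gaining an electron.
Tabulated electron affinity (kJ/mol): F 328, Cl 349, As 78, Pb 35.
So from lowest to highest: Pb < As < F < Cl.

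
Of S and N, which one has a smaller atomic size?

N is in period 2, group 15; S is in period 3, group 16.
Across a period the added protons contract the valence shell; down a group each new principal shell makes the atom larger.
These sit on a diagonal, where the across-period and down-group effects partly cancel.
S > N: the two effects oppose for this pair; the down-group effect wins (103 vs 71 pm).
Approximate values (pm): N 71, S 103.
So N has the smaller atomic size (N < S).

N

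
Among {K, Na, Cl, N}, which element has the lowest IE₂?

Cl

After 1 electron has been removed, what remains? K⁺ is the bare [Ar] core; Na⁺ is the bare [Ne] core; Cl⁺ still has 6 valence electrons; N⁺ still has 4 valence electrons.
Core electrons are held far more tightly than valence electrons, so K and Na top the IE_2 order.
Valence configurations: Cl⁺ [Ne]3s²3p⁴, N⁺ [He]2s²2p².
Tabulated IE_2 (kJ/mol): K 3052, Na 4562, Cl 2298, N 2856.
Putting it together, IE_2: Cl < N < K < Na.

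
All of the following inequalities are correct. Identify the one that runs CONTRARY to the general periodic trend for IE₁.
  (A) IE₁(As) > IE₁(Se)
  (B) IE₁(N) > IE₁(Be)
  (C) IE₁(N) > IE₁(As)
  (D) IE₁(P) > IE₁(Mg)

The general trend: IE₁ increases across a period and decreases down a group.
(A) As (period 4, group 15) vs Se (period 4, group 16): the stated order contradicts the simple trend.
(B) N (period 2, group 15) vs Be (period 2, group 2): the stated order agrees with the simple trend.
(C) N (period 2, group 15) vs As (period 4, group 15): the stated order agrees with the simple trend.
(D) P (period 3, group 15) vs Mg (period 3, group 2): the stated order agrees with the simple trend.
The exception is (A): Se (4p⁴) ionizes more easily than half-filled As (4p³).

(A)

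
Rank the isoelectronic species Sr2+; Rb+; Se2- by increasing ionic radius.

Sr2+, Rb+, Se2-

All of these have 36 electrons, so size is governed by nuclear charge alone: the more protons, the stronger the pull on the same electron cloud, and the smaller the ion.
Nuclear charges: Sr2+ (Z=38), Rb+ (Z=37), Se2- (Z=34).
Smallest to largest: Sr2+ < Rb+ < Se2-.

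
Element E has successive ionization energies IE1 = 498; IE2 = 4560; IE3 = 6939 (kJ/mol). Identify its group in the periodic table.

Group 1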